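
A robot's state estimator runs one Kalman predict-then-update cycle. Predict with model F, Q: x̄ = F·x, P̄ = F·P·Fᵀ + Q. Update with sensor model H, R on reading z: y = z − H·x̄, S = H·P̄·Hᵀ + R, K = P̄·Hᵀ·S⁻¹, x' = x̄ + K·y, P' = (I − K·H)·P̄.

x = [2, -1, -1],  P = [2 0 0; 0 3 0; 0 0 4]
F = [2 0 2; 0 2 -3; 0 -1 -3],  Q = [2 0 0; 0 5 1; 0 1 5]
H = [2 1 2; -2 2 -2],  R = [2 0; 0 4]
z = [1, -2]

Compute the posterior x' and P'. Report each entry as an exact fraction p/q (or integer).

x̄ = F·x = [2, 1, 4]
P̄ = F·P·Fᵀ + Q = [26 -24 -24; -24 53 31; -24 31 44]
y = z − H·x̄ = [-12, 8]
S = H·P̄·Hᵀ + R = [171 32; 32 248]
K = P̄·Hᵀ·S⁻¹ = [-412/5173 -2063/10346; 1709/5173 3397/10346; 2113/5173 745/20692]
x' = x̄ + K·y = [7038/5173, -1747/5173, -3174/5173]
P' = (I − K·H)·P̄ = [72620/5173 -1650/5173 -72207/5173; -1650/5173 3404/5173 1657/5173; -72207/5173 1657/5173 146983/10346]

x' = [7038/5173, -1747/5173, -3174/5173]
P' = [72620/5173 -1650/5173 -72207/5173; -1650/5173 3404/5173 1657/5173; -72207/5173 1657/5173 146983/10346]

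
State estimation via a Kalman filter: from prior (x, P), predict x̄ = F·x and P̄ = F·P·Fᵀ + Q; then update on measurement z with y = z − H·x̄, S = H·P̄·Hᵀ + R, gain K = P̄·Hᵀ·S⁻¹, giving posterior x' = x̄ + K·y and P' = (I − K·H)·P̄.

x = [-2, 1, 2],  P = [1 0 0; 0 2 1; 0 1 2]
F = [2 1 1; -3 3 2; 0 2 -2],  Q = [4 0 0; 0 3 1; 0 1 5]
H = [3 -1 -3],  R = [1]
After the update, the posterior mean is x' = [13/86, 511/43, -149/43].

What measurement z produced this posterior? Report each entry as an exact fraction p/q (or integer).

x̄ = F·x = [-1, 13, -2]
P̄ = F·P·Fᵀ + Q = [14 9 0; 9 50 3; 0 3 13]
S = H·P̄·Hᵀ + R = [258]
K = P̄·Hᵀ·S⁻¹ = [11/86; -16/129; -7/43]
x' − x̄ = [99/86, -48/43, -63/43] = K·y
y = (KᵀK)⁻¹·Kᵀ·(x' − x̄) = [9]
z = y + H·x̄ = [9] + [-10] = [-1]

z = [-1]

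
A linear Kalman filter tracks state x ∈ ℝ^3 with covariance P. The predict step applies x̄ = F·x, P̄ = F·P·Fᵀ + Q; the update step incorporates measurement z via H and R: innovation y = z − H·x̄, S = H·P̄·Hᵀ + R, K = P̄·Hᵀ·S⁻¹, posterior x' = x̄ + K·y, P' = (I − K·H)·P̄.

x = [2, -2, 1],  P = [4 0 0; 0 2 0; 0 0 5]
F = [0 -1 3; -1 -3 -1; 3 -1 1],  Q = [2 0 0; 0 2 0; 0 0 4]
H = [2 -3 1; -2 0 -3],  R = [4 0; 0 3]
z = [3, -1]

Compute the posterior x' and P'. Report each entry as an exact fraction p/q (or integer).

x̄ = F·x = [5, 3, 9]
P̄ = F·P·Fᵀ + Q = [49 -9 17; -9 29 -11; 17 -11 47]
y = z − H·x̄ = [-7, 36]
S = H·P̄·Hᵀ + R = [750 -626; -626 826]
K = P̄·Hᵀ·S⁻¹ = [12009/113812 -11429/113812; -31945/113812 -17183/113812; -7693/113812 -29943/113812]
x' = x̄ + K·y = [73553/113812, -53537/113812, 211/113812]
P' = (I − K·H)·P̄ = [2168589/113812 951615/113812 -1434297/113812; 951615/113812 471261/113812 -617227/113812; -1434297/113812 -617227/113812 986141/113812]

x' = [73553/113812, -53537/113812, 211/113812]
P' = [2168589/113812 951615/113812 -1434297/113812; 951615/113812 471261/113812 -617227/113812; -1434297/113812 -617227/113812 986141/113812]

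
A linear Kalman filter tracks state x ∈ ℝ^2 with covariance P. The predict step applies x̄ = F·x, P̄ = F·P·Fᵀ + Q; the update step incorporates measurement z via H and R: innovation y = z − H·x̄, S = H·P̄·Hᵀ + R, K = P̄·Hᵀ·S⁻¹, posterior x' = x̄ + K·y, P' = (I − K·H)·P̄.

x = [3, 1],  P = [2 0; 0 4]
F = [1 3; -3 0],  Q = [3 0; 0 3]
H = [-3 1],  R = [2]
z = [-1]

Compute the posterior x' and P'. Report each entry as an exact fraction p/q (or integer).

x' = [-393/214, -1419/214]
P' = [907/428 2463/428; 2463/428 7467/428]

x̄ = F·x = [6, -9]
P̄ = F·P·Fᵀ + Q = [41 -6; -6 21]
y = z − H·x̄ = [26]
S = H·P̄·Hᵀ + R = [428]
K = P̄·Hᵀ·S⁻¹ = [-129/428; 39/428]
x' = x̄ + K·y = [-393/214, -1419/214]
P' = (I − K·H)·P̄ = [907/428 2463/428; 2463/428 7467/428]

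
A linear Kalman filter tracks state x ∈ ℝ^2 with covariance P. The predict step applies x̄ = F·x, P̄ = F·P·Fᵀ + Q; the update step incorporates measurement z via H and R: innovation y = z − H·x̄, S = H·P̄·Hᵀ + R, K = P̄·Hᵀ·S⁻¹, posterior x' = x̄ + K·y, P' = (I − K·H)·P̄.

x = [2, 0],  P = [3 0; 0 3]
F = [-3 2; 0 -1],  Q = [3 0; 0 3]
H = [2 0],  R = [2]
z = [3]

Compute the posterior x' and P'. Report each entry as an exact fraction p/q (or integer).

x' = [24/17, -18/17]
P' = [42/85 -6/85; -6/85 438/85]

x̄ = F·x = [-6, 0]
P̄ = F·P·Fᵀ + Q = [42 -6; -6 6]
y = z − H·x̄ = [15]
S = H·P̄·Hᵀ + R = [170]
K = P̄·Hᵀ·S⁻¹ = [42/85; -6/85]
x' = x̄ + K·y = [24/17, -18/17]
P' = (I − K·H)·P̄ = [42/85 -6/85; -6/85 438/85]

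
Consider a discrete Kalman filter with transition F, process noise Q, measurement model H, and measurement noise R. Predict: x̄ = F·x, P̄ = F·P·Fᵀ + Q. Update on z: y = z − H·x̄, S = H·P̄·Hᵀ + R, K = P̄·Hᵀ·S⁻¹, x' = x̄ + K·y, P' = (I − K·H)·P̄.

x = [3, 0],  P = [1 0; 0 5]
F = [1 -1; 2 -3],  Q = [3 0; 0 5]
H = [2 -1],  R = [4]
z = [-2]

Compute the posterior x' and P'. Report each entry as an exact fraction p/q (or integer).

x̄ = F·x = [3, 6]
P̄ = F·P·Fᵀ + Q = [9 17; 17 54]
y = z − H·x̄ = [-2]
S = H·P̄·Hᵀ + R = [26]
K = P̄·Hᵀ·S⁻¹ = [1/26; -10/13]
x' = x̄ + K·y = [38/13, 98/13]
P' = (I − K·H)·P̄ = [233/26 231/13; 231/13 502/13]

x' = [38/13, 98/13]
P' = [233/26 231/13; 231/13 502/13]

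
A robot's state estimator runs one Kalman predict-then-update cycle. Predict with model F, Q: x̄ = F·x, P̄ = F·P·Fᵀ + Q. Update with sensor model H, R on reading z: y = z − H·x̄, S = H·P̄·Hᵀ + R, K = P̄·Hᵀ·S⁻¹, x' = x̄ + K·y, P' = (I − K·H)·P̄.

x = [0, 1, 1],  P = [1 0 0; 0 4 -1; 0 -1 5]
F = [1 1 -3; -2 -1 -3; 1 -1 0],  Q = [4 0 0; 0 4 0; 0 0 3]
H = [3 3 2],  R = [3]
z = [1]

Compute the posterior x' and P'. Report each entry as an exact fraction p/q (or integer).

x' = [383/236, -35/59, -251/236]
P' = [17895/1652 -2988/413 -8487/1652; -2988/413 3107/413 -78/413; -8487/1652 -78/413 13191/1652]

x̄ = F·x = [-2, -4, -1]
P̄ = F·P·Fᵀ + Q = [60 39 -6; 39 51 -1; -6 -1 8]
y = z − H·x̄ = [21]
S = H·P̄·Hᵀ + R = [1652]
K = P̄·Hᵀ·S⁻¹ = [285/1652; 67/413; -5/1652]
x' = x̄ + K·y = [383/236, -35/59, -251/236]
P' = (I − K·H)·P̄ = [17895/1652 -2988/413 -8487/1652; -2988/413 3107/413 -78/413; -8487/1652 -78/413 13191/1652]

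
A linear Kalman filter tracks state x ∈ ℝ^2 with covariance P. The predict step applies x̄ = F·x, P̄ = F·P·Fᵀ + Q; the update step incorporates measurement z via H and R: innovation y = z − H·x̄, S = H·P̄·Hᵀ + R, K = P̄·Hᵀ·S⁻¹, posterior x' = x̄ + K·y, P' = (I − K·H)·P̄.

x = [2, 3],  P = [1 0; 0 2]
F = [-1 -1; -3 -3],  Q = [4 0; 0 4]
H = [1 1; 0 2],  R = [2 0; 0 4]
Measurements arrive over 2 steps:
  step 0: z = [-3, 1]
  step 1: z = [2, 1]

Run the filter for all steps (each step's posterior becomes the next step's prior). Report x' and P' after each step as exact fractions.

step 0: x' = [-525/256, -91/256], P' = [211/128 -59/128; -59/128 99/128]
step 1: x' = [2293/2320, 2131/2320], P' = [239/145 -67/145; -67/145 111/145]

step 0: x̄ = F·x = [-5, -15]
step 0: P̄ = F·P·Fᵀ + Q = [7 9; 9 31]
step 0: y = z − H·x̄ = [17, 31]
step 0: S = H·P̄·Hᵀ + R = [58 80; 80 128]
step 0: K = P̄·Hᵀ·S⁻¹ = [19/32 -59/256; 5/32 99/256]
step 0: x' = x̄ + K·y = [-525/256, -91/256]
step 0: P' = (I − K·H)·P̄ = [211/128 -59/128; -59/128 99/128]
step 1: x̄ = F·x = [77/32, 231/32]
step 1: P̄ = F·P·Fᵀ + Q = [11/2 9/2; 9/2 35/2]
step 1: y = z − H·x̄ = [-61/8, -215/16]
step 1: S = H·P̄·Hᵀ + R = [34 44; 44 74]
step 1: K = P̄·Hᵀ·S⁻¹ = [86/145 -67/290; 22/145 111/290]
step 1: x' = x̄ + K·y = [2293/2320, 2131/2320]
step 1: P' = (I − K·H)·P̄ = [239/145 -67/145; -67/145 111/145]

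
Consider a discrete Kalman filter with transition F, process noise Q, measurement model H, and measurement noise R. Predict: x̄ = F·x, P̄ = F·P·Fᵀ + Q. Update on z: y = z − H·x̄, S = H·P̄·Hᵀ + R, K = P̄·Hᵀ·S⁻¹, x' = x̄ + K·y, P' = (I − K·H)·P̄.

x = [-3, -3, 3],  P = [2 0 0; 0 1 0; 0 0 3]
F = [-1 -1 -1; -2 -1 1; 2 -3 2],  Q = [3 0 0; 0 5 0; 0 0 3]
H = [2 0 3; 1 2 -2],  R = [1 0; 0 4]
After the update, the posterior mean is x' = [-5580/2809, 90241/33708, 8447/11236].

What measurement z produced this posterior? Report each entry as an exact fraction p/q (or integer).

x̄ = F·x = [3, 12, 9]
P̄ = F·P·Fᵀ + Q = [9 2 -7; 2 17 1; -7 1 32]
S = H·P̄·Hᵀ + R = [241 -153; -153 237]
K = P̄·Hᵀ·S⁻¹ = [285/2809 504/2809; 2287/11236 9265/33708; 2959/11236 -1361/11236]
x' − x̄ = [-14007/2809, -314255/33708, -92677/11236] = K·y
y = (KᵀK)⁻¹·Kᵀ·(x' − x̄) = [-35, -8]
z = y + H·x̄ = [-35, -8] + [33, 9] = [-2, 1]

z = [-2, 1]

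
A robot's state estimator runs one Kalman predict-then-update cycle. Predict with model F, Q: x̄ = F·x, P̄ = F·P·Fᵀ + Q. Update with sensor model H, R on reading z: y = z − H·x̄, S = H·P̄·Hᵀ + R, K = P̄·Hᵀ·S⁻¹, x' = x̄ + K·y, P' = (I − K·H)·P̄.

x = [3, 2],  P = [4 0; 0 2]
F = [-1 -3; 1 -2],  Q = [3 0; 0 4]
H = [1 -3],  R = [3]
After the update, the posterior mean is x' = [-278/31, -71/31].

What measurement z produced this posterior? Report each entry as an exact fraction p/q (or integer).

x̄ = F·x = [-9, -1]
P̄ = F·P·Fᵀ + Q = [25 8; 8 16]
S = H·P̄·Hᵀ + R = [124]
K = P̄·Hᵀ·S⁻¹ = [1/124; -10/31]
x' − x̄ = [1/31, -40/31] = K·y
y = (KᵀK)⁻¹·Kᵀ·(x' − x̄) = [4]
z = y + H·x̄ = [4] + [-6] = [-2]

z = [-2]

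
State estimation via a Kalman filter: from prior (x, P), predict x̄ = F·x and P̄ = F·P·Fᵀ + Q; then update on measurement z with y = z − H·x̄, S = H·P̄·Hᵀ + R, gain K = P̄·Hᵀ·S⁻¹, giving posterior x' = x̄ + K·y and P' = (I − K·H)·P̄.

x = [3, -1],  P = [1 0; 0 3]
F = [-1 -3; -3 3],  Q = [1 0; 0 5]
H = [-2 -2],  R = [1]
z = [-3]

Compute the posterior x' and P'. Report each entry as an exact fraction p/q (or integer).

x' = [270/89, -150/89]
P' = [2481/89 -2476/89; -2476/89 2493/89]

x̄ = F·x = [0, -12]
P̄ = F·P·Fᵀ + Q = [29 -24; -24 41]
y = z − H·x̄ = [-27]
S = H·P̄·Hᵀ + R = [89]
K = P̄·Hᵀ·S⁻¹ = [-10/89; -34/89]
x' = x̄ + K·y = [270/89, -150/89]
P' = (I − K·H)·P̄ = [2481/89 -2476/89; -2476/89 2493/89]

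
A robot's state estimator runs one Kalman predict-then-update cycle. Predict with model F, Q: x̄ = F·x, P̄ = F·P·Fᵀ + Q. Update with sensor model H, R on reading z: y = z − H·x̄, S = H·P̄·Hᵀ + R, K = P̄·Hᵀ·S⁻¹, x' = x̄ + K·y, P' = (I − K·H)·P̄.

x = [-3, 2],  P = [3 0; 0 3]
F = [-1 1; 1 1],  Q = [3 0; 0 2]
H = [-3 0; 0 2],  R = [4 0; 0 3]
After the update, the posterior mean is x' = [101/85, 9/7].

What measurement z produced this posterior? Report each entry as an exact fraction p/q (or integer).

x̄ = F·x = [5, -1]
P̄ = F·P·Fᵀ + Q = [9 0; 0 8]
S = H·P̄·Hᵀ + R = [85 0; 0 35]
K = P̄·Hᵀ·S⁻¹ = [-27/85 0; 0 16/35]
x' − x̄ = [-324/85, 16/7] = K·y
y = (KᵀK)⁻¹·Kᵀ·(x' − x̄) = [12, 5]
z = y + H·x̄ = [12, 5] + [-15, -2] = [-3, 3]

z = [-3, 3]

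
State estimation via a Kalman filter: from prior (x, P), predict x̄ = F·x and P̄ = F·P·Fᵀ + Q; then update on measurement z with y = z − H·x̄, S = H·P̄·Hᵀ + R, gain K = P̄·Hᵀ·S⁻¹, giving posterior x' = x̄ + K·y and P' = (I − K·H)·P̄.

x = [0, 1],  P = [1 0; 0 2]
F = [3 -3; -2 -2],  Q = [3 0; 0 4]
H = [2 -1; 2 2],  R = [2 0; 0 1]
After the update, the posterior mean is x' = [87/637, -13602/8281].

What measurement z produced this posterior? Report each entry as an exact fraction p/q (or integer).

z = [2, -3]

x̄ = F·x = [-3, -2]
P̄ = F·P·Fᵀ + Q = [30 6; 6 16]
S = H·P̄·Hᵀ + R = [114 100; 100 233]
K = P̄·Hᵀ·S⁻¹ = [207/637 108/637; -2666/8281 2708/8281]
x' − x̄ = [1998/637, 2960/8281] = K·y
y = (KᵀK)⁻¹·Kᵀ·(x' − x̄) = [6, 7]
z = y + H·x̄ = [6, 7] + [-4, -10] = [2, -3]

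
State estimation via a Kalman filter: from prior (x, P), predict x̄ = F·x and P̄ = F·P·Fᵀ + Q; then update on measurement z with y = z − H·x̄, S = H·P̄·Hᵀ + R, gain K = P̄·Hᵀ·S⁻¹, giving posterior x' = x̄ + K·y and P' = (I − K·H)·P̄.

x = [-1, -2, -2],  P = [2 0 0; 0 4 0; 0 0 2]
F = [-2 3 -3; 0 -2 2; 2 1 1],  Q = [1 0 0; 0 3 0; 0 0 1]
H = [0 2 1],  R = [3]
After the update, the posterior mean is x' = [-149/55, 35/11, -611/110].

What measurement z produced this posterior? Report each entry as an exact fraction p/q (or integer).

z = [1]

x̄ = F·x = [2, 0, -6]
P̄ = F·P·Fᵀ + Q = [63 -36 -2; -36 27 -4; -2 -4 15]
S = H·P̄·Hᵀ + R = [110]
K = P̄·Hᵀ·S⁻¹ = [-37/55; 5/11; 7/110]
x' − x̄ = [-259/55, 35/11, 49/110] = K·y
y = (KᵀK)⁻¹·Kᵀ·(x' − x̄) = [7]
z = y + H·x̄ = [7] + [-6] = [1]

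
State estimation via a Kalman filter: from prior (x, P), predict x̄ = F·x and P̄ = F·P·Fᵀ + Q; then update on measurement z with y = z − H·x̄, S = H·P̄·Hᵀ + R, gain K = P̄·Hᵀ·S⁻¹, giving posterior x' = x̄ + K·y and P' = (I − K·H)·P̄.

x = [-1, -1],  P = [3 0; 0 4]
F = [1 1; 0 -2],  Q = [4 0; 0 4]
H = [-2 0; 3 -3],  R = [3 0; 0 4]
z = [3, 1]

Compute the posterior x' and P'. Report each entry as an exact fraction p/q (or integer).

x' = [-9027/7073, -10722/7073]
P' = [4344/7073 4116/7073; 4116/7073 6948/7073]

x̄ = F·x = [-2, 2]
P̄ = F·P·Fᵀ + Q = [11 -8; -8 20]
y = z − H·x̄ = [-1, 13]
S = H·P̄·Hᵀ + R = [47 -114; -114 427]
K = P̄·Hᵀ·S⁻¹ = [-2896/7073 171/7073; -2744/7073 -2124/7073]
x' = x̄ + K·y = [-9027/7073, -10722/7073]
P' = (I − K·H)·P̄ = [4344/7073 4116/7073; 4116/7073 6948/7073]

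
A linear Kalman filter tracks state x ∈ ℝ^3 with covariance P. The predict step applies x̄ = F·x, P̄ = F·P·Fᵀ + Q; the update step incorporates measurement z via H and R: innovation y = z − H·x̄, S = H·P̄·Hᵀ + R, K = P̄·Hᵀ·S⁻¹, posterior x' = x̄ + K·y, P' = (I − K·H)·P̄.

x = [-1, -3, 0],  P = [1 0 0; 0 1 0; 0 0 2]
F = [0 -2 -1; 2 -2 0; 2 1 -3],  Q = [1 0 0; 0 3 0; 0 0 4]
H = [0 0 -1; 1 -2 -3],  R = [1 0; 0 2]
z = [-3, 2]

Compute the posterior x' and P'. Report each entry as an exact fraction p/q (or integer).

x' = [8650/1279, -346/1279, 2488/1279]
P' = [8165/1279 4022/1279 67/1279; 4022/1279 4597/1279 -1384/1279; 67/1279 -1384/1279 999/1279]

x̄ = F·x = [6, 4, -5]
P̄ = F·P·Fᵀ + Q = [7 4 4; 4 11 2; 4 2 27]
y = z − H·x̄ = [-8, -11]
S = H·P̄·Hᵀ + R = [28 81; 81 280]
K = P̄·Hᵀ·S⁻¹ = [-67/1279 -40/1279; 1384/1279 -510/1279; -999/1279 -81/1279]
x' = x̄ + K·y = [8650/1279, -346/1279, 2488/1279]
P' = (I − K·H)·P̄ = [8165/1279 4022/1279 67/1279; 4022/1279 4597/1279 -1384/1279; 67/1279 -1384/1279 999/1279]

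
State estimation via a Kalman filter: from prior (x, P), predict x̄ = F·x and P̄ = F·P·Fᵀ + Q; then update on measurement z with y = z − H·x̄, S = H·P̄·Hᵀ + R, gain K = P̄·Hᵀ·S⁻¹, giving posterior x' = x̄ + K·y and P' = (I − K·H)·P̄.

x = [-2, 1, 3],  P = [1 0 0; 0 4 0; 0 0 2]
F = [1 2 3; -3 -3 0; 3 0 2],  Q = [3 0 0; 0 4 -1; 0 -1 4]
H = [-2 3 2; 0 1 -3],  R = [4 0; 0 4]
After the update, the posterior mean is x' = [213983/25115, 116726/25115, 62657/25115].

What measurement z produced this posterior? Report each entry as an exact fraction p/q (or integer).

x̄ = F·x = [9, 3, 0]
P̄ = F·P·Fᵀ + Q = [38 -27 15; -27 49 -10; 15 -10 21]
S = H·P̄·Hᵀ + R = [765 235; 235 302]
K = P̄·Hᵀ·S⁻¹ = [-3062/25115 -721/5023; 36097/175805 3580/35161; 11719/175805 -10323/35161]
x' − x̄ = [-12052/25115, 41381/25115, 62657/25115] = K·y
y = (KᵀK)⁻¹·Kᵀ·(x' − x̄) = [11, -6]
z = y + H·x̄ = [11, -6] + [-9, 3] = [2, -3]

z = [2, -3]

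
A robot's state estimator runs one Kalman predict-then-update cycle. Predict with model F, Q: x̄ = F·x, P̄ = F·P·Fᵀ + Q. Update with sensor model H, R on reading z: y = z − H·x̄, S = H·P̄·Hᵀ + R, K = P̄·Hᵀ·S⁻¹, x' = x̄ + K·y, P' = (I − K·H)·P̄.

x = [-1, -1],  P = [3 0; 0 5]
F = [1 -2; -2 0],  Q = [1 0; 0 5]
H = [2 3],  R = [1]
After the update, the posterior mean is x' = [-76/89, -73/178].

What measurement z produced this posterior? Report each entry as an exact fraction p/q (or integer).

x̄ = F·x = [1, 2]
P̄ = F·P·Fᵀ + Q = [24 -6; -6 17]
S = H·P̄·Hᵀ + R = [178]
K = P̄·Hᵀ·S⁻¹ = [15/89; 39/178]
x' − x̄ = [-165/89, -429/178] = K·y
y = (KᵀK)⁻¹·Kᵀ·(x' − x̄) = [-11]
z = y + H·x̄ = [-11] + [8] = [-3]

z = [-3]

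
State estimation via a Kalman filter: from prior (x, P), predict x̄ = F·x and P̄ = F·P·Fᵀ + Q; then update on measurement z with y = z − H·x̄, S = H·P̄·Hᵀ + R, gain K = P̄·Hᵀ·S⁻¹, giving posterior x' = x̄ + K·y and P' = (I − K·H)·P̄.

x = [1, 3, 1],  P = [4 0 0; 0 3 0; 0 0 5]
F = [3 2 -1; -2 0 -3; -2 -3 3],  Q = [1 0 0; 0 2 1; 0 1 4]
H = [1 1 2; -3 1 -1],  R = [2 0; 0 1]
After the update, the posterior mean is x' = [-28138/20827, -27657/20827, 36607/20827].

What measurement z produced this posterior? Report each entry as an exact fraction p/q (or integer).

z = [1, 1]

x̄ = F·x = [8, -5, -8]
P̄ = F·P·Fᵀ + Q = [54 -9 -57; -9 63 -28; -57 -28 92]
S = H·P̄·Hᵀ + R = [129 106; 106 410]
K = P̄·Hᵀ·S⁻¹ = [-8103/20827 -3696/20827; -6664/20827 7717/20827; 17592/20827 -3915/41654]
x' − x̄ = [-194754/20827, 76478/20827, 203223/20827] = K·y
y = (KᵀK)⁻¹·Kᵀ·(x' − x̄) = [14, 22]
z = y + H·x̄ = [14, 22] + [-13, -21] = [1, 1]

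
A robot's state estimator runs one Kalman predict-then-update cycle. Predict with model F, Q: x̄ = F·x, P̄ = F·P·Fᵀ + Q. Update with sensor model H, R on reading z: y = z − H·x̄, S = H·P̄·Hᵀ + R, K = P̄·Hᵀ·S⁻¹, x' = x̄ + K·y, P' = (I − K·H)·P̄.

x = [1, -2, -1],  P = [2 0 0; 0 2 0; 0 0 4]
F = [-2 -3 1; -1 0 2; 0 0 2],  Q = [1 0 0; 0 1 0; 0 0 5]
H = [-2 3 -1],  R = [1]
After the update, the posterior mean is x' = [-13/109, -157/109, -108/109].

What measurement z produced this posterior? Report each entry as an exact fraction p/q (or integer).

x̄ = F·x = [3, -3, -2]
P̄ = F·P·Fᵀ + Q = [31 12 8; 12 19 16; 8 16 21]
S = H·P̄·Hᵀ + R = [109]
K = P̄·Hᵀ·S⁻¹ = [-34/109; 17/109; 11/109]
x' − x̄ = [-340/109, 170/109, 110/109] = K·y
y = (KᵀK)⁻¹·Kᵀ·(x' − x̄) = [10]
z = y + H·x̄ = [10] + [-13] = [-3]

z = [-3]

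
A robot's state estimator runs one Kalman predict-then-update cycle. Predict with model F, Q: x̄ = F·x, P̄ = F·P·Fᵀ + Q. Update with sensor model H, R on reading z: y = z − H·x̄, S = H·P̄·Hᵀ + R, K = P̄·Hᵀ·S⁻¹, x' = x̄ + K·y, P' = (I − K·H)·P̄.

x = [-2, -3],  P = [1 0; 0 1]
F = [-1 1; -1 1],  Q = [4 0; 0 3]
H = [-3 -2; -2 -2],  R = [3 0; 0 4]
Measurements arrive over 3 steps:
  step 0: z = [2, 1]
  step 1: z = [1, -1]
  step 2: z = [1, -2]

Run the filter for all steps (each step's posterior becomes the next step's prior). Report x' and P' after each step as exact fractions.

step 0: x̄ = F·x = [-1, -1]
step 0: P̄ = F·P·Fᵀ + Q = [6 2; 2 5]
step 0: y = z − H·x̄ = [-3, -3]
step 0: S = H·P̄·Hᵀ + R = [101 76; 76 64]
step 0: K = P̄·Hᵀ·S⁻¹ = [-12/43 7/86; 5/86 -99/344]
step 0: x' = x̄ + K·y = [-35/86, -107/344]
step 0: P' = (I − K·H)·P̄ = [50/43 -57/43; -57/43 327/172]
step 1: x̄ = F·x = [33/344, 33/344]
step 1: P̄ = F·P·Fᵀ + Q = [1671/172 983/172; 983/172 1499/172]
step 1: y = z − H·x̄ = [509/344, -53/86]
step 1: S = H·P̄·Hᵀ + R = [33347/172 6463/43; 6463/43 5308/43]
step 1: K = P̄·Hᵀ·S⁻¹ = [-3981/14425 1241/14425; 1499/28850 -34281/115400]
step 1: x' = x̄ + K·y = [-10543/28850, 41069/115400]
step 1: P' = (I − K·H)·P̄ = [16907/14425 -19389/14425; -19389/14425 111837/57700]
step 2: x̄ = F·x = [83241/115400, 83241/115400]
step 2: P̄ = F·P·Fᵀ + Q = [565377/57700 334577/57700; 334577/57700 507677/57700]
step 2: y = z − H·x̄ = [106321/23080, 25541/28850]
step 2: S = H·P̄·Hᵀ + R = [452285/2308 438437/2885; 438437/2885 1799908/14425]
step 2: K = P̄·Hᵀ·S⁻¹ = [-1349931/4892047 421127/4892047; 507677/9784094 -11630079/39136376]
step 2: x' = x̄ + K·y = [-4634093/9784094, 13644325/19568188]
step 2: P' = (I − K·H)·P̄ = [5734301/4892047 -6576555/4892047; -6576555/4892047 37936299/19568188]

step 0: x' = [-35/86, -107/344], P' = [50/43 -57/43; -57/43 327/172]
step 1: x' = [-10543/28850, 41069/115400], P' = [16907/14425 -19389/14425; -19389/14425 111837/57700]
step 2: x' = [-4634093/9784094, 13644325/19568188], P' = [5734301/4892047 -6576555/4892047; -6576555/4892047 37936299/19568188]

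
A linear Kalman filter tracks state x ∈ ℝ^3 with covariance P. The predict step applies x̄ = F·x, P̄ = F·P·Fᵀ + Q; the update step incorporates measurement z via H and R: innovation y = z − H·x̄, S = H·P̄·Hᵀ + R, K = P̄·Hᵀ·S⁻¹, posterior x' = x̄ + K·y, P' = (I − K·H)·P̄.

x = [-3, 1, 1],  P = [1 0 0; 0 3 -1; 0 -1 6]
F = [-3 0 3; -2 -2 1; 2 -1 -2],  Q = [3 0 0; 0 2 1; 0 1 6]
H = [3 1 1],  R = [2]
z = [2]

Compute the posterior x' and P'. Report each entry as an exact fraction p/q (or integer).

x̄ = F·x = [12, 5, -9]
P̄ = F·P·Fᵀ + Q = [66 30 -39; 30 28 -12; -39 -12 33]
y = z − H·x̄ = [-30]
S = H·P̄·Hᵀ + R = [579]
K = P̄·Hᵀ·S⁻¹ = [63/193; 106/579; -32/193]
x' = x̄ + K·y = [426/193, -95/193, -777/193]
P' = (I − K·H)·P̄ = [831/193 -888/193 -1479/193; -888/193 4976/579 1076/193; -1479/193 1076/193 3297/193]

x' = [426/193, -95/193, -777/193]
P' = [831/193 -888/193 -1479/193; -888/193 4976/579 1076/193; -1479/193 1076/193 3297/193]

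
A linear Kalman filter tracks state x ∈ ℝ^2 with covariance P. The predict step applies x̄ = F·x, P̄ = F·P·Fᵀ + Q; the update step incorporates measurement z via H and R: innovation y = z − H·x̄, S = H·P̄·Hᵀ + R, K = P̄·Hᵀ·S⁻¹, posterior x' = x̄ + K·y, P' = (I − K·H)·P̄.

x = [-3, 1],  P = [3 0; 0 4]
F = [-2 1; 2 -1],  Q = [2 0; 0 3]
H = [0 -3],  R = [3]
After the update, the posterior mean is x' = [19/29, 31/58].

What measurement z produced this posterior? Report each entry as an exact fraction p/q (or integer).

z = [-2]

x̄ = F·x = [7, -7]
P̄ = F·P·Fᵀ + Q = [18 -16; -16 19]
S = H·P̄·Hᵀ + R = [174]
K = P̄·Hᵀ·S⁻¹ = [8/29; -19/58]
x' − x̄ = [-184/29, 437/58] = K·y
y = (KᵀK)⁻¹·Kᵀ·(x' − x̄) = [-23]
z = y + H·x̄ = [-23] + [21] = [-2]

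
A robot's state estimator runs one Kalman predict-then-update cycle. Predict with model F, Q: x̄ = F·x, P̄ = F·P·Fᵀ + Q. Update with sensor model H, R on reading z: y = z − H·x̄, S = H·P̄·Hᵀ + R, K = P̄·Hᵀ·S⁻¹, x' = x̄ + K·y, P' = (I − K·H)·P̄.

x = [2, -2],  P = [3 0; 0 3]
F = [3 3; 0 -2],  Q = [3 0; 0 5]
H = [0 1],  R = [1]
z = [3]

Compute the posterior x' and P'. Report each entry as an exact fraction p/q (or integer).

x̄ = F·x = [0, 4]
P̄ = F·P·Fᵀ + Q = [57 -18; -18 17]
y = z − H·x̄ = [-1]
S = H·P̄·Hᵀ + R = [18]
K = P̄·Hᵀ·S⁻¹ = [-1; 17/18]
x' = x̄ + K·y = [1, 55/18]
P' = (I − K·H)·P̄ = [39 -1; -1 17/18]

x' = [1, 55/18]
P' = [39 -1; -1 17/18]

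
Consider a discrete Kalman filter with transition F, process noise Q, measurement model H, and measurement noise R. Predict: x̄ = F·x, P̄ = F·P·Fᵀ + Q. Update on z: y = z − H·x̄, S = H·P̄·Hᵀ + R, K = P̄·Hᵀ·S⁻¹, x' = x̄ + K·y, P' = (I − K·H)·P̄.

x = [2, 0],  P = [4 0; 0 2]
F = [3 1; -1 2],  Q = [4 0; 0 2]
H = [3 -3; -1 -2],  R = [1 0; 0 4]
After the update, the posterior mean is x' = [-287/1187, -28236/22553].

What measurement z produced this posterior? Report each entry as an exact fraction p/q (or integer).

z = [3, 3]

x̄ = F·x = [6, -2]
P̄ = F·P·Fᵀ + Q = [42 -8; -8 14]
S = H·P̄·Hᵀ + R = [649 -18; -18 70]
K = P̄·Hᵀ·S⁻¹ = [264/1187 -373/1187; -2490/22553 -7084/22553]
x' − x̄ = [-7409/1187, 16870/22553] = K·y
y = (KᵀK)⁻¹·Kᵀ·(x' − x̄) = [-21, 5]
z = y + H·x̄ = [-21, 5] + [24, -2] = [3, 3]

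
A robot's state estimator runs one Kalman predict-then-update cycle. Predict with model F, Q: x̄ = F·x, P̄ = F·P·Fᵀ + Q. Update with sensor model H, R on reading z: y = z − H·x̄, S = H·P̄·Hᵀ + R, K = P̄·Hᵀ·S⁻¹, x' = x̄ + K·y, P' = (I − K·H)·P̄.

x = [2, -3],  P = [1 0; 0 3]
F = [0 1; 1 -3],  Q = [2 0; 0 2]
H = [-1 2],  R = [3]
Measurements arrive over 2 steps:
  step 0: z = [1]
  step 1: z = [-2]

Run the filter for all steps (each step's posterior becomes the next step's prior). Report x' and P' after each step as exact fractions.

step 0: x' = [15/41, 37/41], P' = [291/164 111/164; 111/164 159/164]
step 1: x' = [2830/7979, -7446/7979], P' = [14633/7979 5488/7979; 5488/7979 7445/7979]

step 0: x̄ = F·x = [-3, 11]
step 0: P̄ = F·P·Fᵀ + Q = [5 -9; -9 30]
step 0: y = z − H·x̄ = [-24]
step 0: S = H·P̄·Hᵀ + R = [164]
step 0: K = P̄·Hᵀ·S⁻¹ = [-23/164; 69/164]
step 0: x' = x̄ + K·y = [15/41, 37/41]
step 0: P' = (I − K·H)·P̄ = [291/164 111/164; 111/164 159/164]
step 1: x̄ = F·x = [37/41, -96/41]
step 1: P̄ = F·P·Fᵀ + Q = [487/164 -183/82; -183/82 346/41]
step 1: y = z − H·x̄ = [147/41]
step 1: S = H·P̄·Hᵀ + R = [7979/164]
step 1: K = P̄·Hᵀ·S⁻¹ = [-1219/7979; 3134/7979]
step 1: x' = x̄ + K·y = [2830/7979, -7446/7979]
step 1: P' = (I − K·H)·P̄ = [14633/7979 5488/7979; 5488/7979 7445/7979]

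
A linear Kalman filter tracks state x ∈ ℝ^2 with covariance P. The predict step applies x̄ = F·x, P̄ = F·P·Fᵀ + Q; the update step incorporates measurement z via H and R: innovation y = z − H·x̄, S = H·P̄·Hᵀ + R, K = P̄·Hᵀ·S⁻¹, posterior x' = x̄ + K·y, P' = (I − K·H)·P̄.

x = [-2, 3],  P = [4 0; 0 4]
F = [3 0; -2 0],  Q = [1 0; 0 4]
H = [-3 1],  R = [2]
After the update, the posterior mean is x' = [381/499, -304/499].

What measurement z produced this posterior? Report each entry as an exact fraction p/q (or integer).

x̄ = F·x = [-6, 4]
P̄ = F·P·Fᵀ + Q = [37 -24; -24 20]
S = H·P̄·Hᵀ + R = [499]
K = P̄·Hᵀ·S⁻¹ = [-135/499; 92/499]
x' − x̄ = [3375/499, -2300/499] = K·y
y = (KᵀK)⁻¹·Kᵀ·(x' − x̄) = [-25]
z = y + H·x̄ = [-25] + [22] = [-3]

z = [-3]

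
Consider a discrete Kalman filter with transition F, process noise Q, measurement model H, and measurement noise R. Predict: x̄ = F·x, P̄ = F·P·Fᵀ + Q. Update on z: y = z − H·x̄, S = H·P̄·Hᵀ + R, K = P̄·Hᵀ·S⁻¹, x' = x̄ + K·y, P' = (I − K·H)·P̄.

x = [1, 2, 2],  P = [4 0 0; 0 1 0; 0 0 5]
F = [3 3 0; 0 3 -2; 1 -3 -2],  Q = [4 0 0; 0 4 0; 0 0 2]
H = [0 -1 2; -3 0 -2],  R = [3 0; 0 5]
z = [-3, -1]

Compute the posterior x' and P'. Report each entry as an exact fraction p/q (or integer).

x̄ = F·x = [9, 2, -9]
P̄ = F·P·Fᵀ + Q = [49 9 3; 9 33 11; 3 11 35]
y = z − H·x̄ = [17, 8]
S = H·P̄·Hᵀ + R = [132 -109; -109 622]
K = P̄·Hᵀ·S⁻¹ = [-18543/70223 -20523/70223; -12183/70223 -7667/70223; 28087/70223 -3997/70223]
x' = x̄ + K·y = [152592/70223, -128001/70223, -186504/70223]
P' = (I − K·H)·P̄ = [245279/70223 -577593/70223 -316611/70223; -577593/70223 1807663/70223 885557/70223; -316611/70223 885557/70223 484909/70223]

x' = [152592/70223, -128001/70223, -186504/70223]
P' = [245279/70223 -577593/70223 -316611/70223; -577593/70223 1807663/70223 885557/70223; -316611/70223 885557/70223 484909/70223]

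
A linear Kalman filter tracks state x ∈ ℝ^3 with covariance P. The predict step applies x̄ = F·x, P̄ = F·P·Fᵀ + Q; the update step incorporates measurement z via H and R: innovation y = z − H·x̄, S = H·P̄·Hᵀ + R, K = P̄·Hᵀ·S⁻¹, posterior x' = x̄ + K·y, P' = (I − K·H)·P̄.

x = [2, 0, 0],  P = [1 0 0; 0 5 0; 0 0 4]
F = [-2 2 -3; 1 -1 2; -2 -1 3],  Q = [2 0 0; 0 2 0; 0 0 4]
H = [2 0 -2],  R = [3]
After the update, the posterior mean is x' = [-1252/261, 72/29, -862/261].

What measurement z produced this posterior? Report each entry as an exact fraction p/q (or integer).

x̄ = F·x = [-4, 2, -4]
P̄ = F·P·Fᵀ + Q = [62 -36 -42; -36 24 27; -42 27 49]
S = H·P̄·Hᵀ + R = [783]
K = P̄·Hᵀ·S⁻¹ = [208/783; -14/87; -182/783]
x' − x̄ = [-208/261, 14/29, 182/261] = K·y
y = (KᵀK)⁻¹·Kᵀ·(x' − x̄) = [-3]
z = y + H·x̄ = [-3] + [0] = [-3]

z = [-3]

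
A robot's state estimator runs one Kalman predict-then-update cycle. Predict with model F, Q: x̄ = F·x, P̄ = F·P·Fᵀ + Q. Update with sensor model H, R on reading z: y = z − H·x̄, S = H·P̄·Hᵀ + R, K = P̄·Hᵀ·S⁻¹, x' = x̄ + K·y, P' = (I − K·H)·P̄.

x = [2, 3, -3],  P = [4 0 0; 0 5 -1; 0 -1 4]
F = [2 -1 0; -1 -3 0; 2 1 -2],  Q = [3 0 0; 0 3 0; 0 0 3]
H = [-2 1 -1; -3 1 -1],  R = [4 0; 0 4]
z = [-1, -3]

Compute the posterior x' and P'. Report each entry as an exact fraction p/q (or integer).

x̄ = F·x = [1, -11, 13]
P̄ = F·P·Fᵀ + Q = [24 7 9; 7 52 -29; 9 -29 44]
y = z − H·x̄ = [25, 24]
S = H·P̄·Hᵀ + R = [262 308; 308 386]
K = P̄·Hᵀ·S⁻¹ = [873/1567 -997/1567; 3691/3134 -1229/1567; -2163/3134 457/1567]
x' = x̄ + K·y = [-536/1567, -1191/3134, 8603/3134]
P' = (I − K·H)·P̄ = [7480/1567 12298/1567 -6154/1567; 12298/1567 63151/3134 -805/3134; -6154/1567 -805/3134 32463/3134]

x' = [-536/1567, -1191/3134, 8603/3134]
P' = [7480/1567 12298/1567 -6154/1567; 12298/1567 63151/3134 -805/3134; -6154/1567 -805/3134 32463/3134]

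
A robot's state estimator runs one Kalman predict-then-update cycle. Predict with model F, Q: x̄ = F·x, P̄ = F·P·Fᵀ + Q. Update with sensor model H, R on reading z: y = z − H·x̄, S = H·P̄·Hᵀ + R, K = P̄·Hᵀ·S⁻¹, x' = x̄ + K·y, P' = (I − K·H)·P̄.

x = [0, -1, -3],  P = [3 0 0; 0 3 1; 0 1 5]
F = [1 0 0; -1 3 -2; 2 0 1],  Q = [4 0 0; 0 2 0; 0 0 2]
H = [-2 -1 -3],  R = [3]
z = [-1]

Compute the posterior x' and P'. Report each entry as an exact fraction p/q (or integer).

x̄ = F·x = [0, 3, -3]
P̄ = F·P·Fᵀ + Q = [7 -3 6; -3 40 -13; 6 -13 19]
y = z − H·x̄ = [-7]
S = H·P̄·Hᵀ + R = [224]
K = P̄·Hᵀ·S⁻¹ = [-29/224; 5/224; -1/4]
x' = x̄ + K·y = [29/32, 91/32, -5/4]
P' = (I − K·H)·P̄ = [727/224 -527/224 -5/4; -527/224 8935/224 -47/4; -5/4 -47/4 5]

x' = [29/32, 91/32, -5/4]
P' = [727/224 -527/224 -5/4; -527/224 8935/224 -47/4; -5/4 -47/4 5]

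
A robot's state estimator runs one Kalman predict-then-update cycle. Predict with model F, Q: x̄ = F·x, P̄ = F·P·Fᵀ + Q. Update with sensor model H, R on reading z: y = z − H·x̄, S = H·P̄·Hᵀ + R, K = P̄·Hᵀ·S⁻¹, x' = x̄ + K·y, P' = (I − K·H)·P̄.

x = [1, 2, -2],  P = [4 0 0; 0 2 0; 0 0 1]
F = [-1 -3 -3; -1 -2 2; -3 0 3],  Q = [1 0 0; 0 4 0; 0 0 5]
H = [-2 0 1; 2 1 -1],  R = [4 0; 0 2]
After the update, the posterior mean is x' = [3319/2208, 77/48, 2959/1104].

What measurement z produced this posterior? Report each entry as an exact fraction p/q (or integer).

x̄ = F·x = [-1, -9, -9]
P̄ = F·P·Fᵀ + Q = [32 10 3; 10 20 18; 3 18 50]
S = H·P̄·Hᵀ + R = [170 -168; -168 192]
K = P̄·Hᵀ·S⁻¹ = [9/184 911/2208; 3/4 37/48; 85/92 743/1104]
x' − x̄ = [5527/2208, 509/48, 12895/1104] = K·y
y = (KᵀK)⁻¹·Kᵀ·(x' − x̄) = [9, 5]
z = y + H·x̄ = [9, 5] + [-7, -2] = [2, 3]

z = [2, 3]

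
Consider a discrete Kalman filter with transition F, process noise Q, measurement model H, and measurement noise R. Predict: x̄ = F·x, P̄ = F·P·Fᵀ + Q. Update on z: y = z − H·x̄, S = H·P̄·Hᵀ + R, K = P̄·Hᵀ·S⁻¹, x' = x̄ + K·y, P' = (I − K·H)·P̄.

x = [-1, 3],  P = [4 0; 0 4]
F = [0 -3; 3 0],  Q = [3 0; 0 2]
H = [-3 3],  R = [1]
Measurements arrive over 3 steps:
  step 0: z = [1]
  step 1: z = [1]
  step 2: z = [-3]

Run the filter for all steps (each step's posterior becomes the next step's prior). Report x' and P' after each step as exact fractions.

step 0: x̄ = F·x = [-9, -3]
step 0: P̄ = F·P·Fᵀ + Q = [39 0; 0 38]
step 0: y = z − H·x̄ = [-17]
step 0: S = H·P̄·Hᵀ + R = [694]
step 0: K = P̄·Hᵀ·S⁻¹ = [-117/694; 57/347]
step 0: x' = x̄ + K·y = [-4257/694, -2010/347]
step 0: P' = (I − K·H)·P̄ = [13377/694 6669/347; 6669/347 6688/347]
step 1: x̄ = F·x = [6030/347, -12771/694]
step 1: P̄ = F·P·Fᵀ + Q = [61233/347 -60021/347; -60021/347 121781/694]
step 1: y = z − H·x̄ = [75187/694]
step 1: S = H·P̄·Hᵀ + R = [4359673/694]
step 1: K = P̄·Hᵀ·S⁻¹ = [-727524/4359673; 725469/4359673]
step 1: x' = x̄ + K·y = [-132984/189551, -70890/189551]
step 1: P' = (I − K·H)·P̄ = [6657843/4359673 6415335/4359673; 6415335/4359673 6657158/4359673]
step 2: x̄ = F·x = [212670/189551, -398952/189551]
step 2: P̄ = F·P·Fᵀ + Q = [72993441/4359673 -57738015/4359673; -57738015/4359673 68639933/4359673]
step 2: y = z − H·x̄ = [1266213/189551]
step 2: S = H·P̄·Hᵀ + R = [2318344309/4359673]
step 2: K = P̄·Hᵀ·S⁻¹ = [-392194368/2318344309; 379133844/2318344309]
step 2: x' = x̄ + K·y = [-18777654/2318344309, -2346829596/2318344309]
step 2: P' = (I − K·H)·P̄ = [3534096765/2318344309 3403365309/2318344309; 3403365309/2318344309 3529743257/2318344309]

step 0: x' = [-4257/694, -2010/347], P' = [13377/694 6669/347; 6669/347 6688/347]
step 1: x' = [-132984/189551, -70890/189551], P' = [6657843/4359673 6415335/4359673; 6415335/4359673 6657158/4359673]
step 2: x' = [-18777654/2318344309, -2346829596/2318344309], P' = [3534096765/2318344309 3403365309/2318344309; 3403365309/2318344309 3529743257/2318344309]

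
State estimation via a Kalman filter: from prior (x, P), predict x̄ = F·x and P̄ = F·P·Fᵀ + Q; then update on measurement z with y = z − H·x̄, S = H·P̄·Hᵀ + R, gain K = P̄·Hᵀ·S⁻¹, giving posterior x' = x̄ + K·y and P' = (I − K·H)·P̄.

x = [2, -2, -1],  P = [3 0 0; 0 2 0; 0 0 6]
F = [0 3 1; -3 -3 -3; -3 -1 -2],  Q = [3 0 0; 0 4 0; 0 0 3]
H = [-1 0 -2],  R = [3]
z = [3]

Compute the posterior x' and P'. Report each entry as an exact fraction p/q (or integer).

x̄ = F·x = [-7, 3, -2]
P̄ = F·P·Fᵀ + Q = [27 -36 -18; -36 103 69; -18 69 56]
y = z − H·x̄ = [-8]
S = H·P̄·Hᵀ + R = [182]
K = P̄·Hᵀ·S⁻¹ = [9/182; -51/91; -47/91]
x' = x̄ + K·y = [-673/91, 681/91, 194/91]
P' = (I − K·H)·P̄ = [4833/182 -2817/91 -1215/91; -2817/91 4171/91 1485/91; -1215/91 1485/91 678/91]

x' = [-673/91, 681/91, 194/91]
P' = [4833/182 -2817/91 -1215/91; -2817/91 4171/91 1485/91; -1215/91 1485/91 678/91]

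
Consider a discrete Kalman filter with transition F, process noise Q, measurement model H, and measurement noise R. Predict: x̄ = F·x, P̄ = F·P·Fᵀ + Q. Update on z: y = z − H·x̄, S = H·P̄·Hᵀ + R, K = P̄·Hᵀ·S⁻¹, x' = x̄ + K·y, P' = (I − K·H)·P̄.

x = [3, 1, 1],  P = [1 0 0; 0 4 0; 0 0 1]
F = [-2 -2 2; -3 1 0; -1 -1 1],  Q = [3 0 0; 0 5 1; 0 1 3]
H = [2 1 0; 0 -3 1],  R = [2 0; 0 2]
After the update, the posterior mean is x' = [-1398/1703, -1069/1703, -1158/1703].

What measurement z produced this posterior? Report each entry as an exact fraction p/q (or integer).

z = [-2, 1]

x̄ = F·x = [-6, -8, -3]
P̄ = F·P·Fᵀ + Q = [27 -2 12; -2 18 0; 12 0 9]
S = H·P̄·Hᵀ + R = [120 -18; -18 173]
K = P̄·Hᵀ·S⁻¹ = [2330/5109 258/1703; 725/10218 -519/1703; 719/3406 126/1703]
x' − x̄ = [8820/1703, 12555/1703, 3951/1703] = K·y
y = (KᵀK)⁻¹·Kᵀ·(x' − x̄) = [18, -20]
z = y + H·x̄ = [18, -20] + [-20, 21] = [-2, 1]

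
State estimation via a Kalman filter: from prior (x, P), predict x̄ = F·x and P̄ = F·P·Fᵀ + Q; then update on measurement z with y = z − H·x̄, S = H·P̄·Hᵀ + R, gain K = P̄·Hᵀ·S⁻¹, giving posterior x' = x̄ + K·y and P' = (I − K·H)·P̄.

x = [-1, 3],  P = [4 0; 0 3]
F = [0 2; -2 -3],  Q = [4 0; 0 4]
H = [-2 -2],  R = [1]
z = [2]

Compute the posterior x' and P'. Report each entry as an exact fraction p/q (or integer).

x̄ = F·x = [6, -7]
P̄ = F·P·Fᵀ + Q = [16 -18; -18 47]
y = z − H·x̄ = [0]
S = H·P̄·Hᵀ + R = [109]
K = P̄·Hᵀ·S⁻¹ = [4/109; -58/109]
x' = x̄ + K·y = [6, -7]
P' = (I − K·H)·P̄ = [1728/109 -1730/109; -1730/109 1759/109]

x' = [6, -7]
P' = [1728/109 -1730/109; -1730/109 1759/109]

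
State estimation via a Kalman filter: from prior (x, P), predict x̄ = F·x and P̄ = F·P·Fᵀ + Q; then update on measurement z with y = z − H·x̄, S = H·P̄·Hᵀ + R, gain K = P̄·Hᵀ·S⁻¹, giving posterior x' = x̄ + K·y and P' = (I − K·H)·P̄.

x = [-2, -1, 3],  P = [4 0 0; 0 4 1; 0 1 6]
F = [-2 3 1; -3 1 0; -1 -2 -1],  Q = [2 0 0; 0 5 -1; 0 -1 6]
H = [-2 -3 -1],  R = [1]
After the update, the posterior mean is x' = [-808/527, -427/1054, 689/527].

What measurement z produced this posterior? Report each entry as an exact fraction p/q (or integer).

x̄ = F·x = [4, 5, 1]
P̄ = F·P·Fᵀ + Q = [66 37 -27; 37 45 2; -27 2 36]
S = H·P̄·Hᵀ + R = [1054]
K = P̄·Hᵀ·S⁻¹ = [-108/527; -211/1054; 6/527]
x' − x̄ = [-2916/527, -5697/1054, 162/527] = K·y
y = (KᵀK)⁻¹·Kᵀ·(x' − x̄) = [27]
z = y + H·x̄ = [27] + [-24] = [3]

z = [3]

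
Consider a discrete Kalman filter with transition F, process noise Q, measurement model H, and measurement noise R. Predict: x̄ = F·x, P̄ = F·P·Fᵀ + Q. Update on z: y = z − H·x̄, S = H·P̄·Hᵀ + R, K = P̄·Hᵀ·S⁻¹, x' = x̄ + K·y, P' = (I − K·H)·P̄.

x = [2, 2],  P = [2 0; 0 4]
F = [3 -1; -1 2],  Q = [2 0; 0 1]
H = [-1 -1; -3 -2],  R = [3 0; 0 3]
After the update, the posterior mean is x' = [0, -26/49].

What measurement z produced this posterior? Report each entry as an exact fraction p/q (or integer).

z = [2, 1]

x̄ = F·x = [4, 2]
P̄ = F·P·Fᵀ + Q = [24 -14; -14 19]
S = H·P̄·Hᵀ + R = [18 40; 40 127]
K = P̄·Hᵀ·S⁻¹ = [5/7 -4/7; -795/686 136/343]
x' − x̄ = [-4, -124/49] = K·y
y = (KᵀK)⁻¹·Kᵀ·(x' − x̄) = [8, 17]
z = y + H·x̄ = [8, 17] + [-6, -16] = [2, 1]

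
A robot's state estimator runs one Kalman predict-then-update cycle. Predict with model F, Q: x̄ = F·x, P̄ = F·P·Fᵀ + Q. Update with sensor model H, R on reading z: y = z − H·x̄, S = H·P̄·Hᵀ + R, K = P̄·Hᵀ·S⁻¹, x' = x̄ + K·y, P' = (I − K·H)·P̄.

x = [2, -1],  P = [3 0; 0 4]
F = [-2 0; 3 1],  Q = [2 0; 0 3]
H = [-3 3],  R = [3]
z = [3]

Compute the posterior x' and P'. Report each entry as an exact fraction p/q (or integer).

x' = [-244/253, 17/253]
P' = [470/253 438/253; 438/253 490/253]

x̄ = F·x = [-4, 5]
P̄ = F·P·Fᵀ + Q = [14 -18; -18 34]
y = z − H·x̄ = [-24]
S = H·P̄·Hᵀ + R = [759]
K = P̄·Hᵀ·S⁻¹ = [-32/253; 52/253]
x' = x̄ + K·y = [-244/253, 17/253]
P' = (I − K·H)·P̄ = [470/253 438/253; 438/253 490/253]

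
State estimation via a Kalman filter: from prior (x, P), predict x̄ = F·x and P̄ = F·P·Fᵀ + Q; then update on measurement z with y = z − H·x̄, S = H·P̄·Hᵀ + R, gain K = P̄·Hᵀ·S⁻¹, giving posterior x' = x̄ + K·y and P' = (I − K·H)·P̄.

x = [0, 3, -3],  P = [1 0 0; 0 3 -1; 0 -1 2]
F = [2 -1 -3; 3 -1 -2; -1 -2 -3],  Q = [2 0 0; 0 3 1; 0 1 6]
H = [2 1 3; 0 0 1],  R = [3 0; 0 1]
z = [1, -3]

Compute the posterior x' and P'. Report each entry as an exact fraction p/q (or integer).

x' = [2249/605, 971/605, -89/33]
P' = [2257/1210 -617/1210 -17/22; -617/1210 5407/1210 -19/22; -17/22 -19/22 5/6]

x̄ = F·x = [6, 3, 3]
P̄ = F·P·Fᵀ + Q = [21 16 13; 16 19 9; 13 9 25]
y = z − H·x̄ = [-23, -6]
S = H·P̄·Hᵀ + R = [605 110; 110 26]
K = P̄·Hᵀ·S⁻¹ = [182/605 -17/22; 173/605 -19/22; 1/33 5/6]
x' = x̄ + K·y = [2249/605, 971/605, -89/33]
P' = (I − K·H)·P̄ = [2257/1210 -617/1210 -17/22; -617/1210 5407/1210 -19/22; -17/22 -19/22 5/6]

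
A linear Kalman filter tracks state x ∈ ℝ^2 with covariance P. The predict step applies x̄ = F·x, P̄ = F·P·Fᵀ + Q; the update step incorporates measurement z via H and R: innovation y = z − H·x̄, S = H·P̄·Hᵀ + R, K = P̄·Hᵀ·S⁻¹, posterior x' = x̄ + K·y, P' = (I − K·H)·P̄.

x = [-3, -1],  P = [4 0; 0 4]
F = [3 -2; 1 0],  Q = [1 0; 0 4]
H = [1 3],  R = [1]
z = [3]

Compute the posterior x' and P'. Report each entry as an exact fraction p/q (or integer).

x' = [305/198, 5/11]
P' = [2573/198 -46/11; -46/11 16/11]

x̄ = F·x = [-7, -3]
P̄ = F·P·Fᵀ + Q = [53 12; 12 8]
y = z − H·x̄ = [19]
S = H·P̄·Hᵀ + R = [198]
K = P̄·Hᵀ·S⁻¹ = [89/198; 2/11]
x' = x̄ + K·y = [305/198, 5/11]
P' = (I − K·H)·P̄ = [2573/198 -46/11; -46/11 16/11]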